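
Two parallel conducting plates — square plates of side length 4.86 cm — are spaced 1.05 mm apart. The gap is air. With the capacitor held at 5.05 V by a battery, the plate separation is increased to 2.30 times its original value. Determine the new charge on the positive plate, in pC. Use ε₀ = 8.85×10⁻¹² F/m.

A = (4.86 cm)² = 2.36×10⁻³ m².
Initially C₁ = ε₀A/d = 8.85×10⁻¹² × 2.36×10⁻³ / 1.05×10⁻³ = 1.99×10⁻¹¹ F.
Q₁ = 1.01×10⁻¹⁰ C.
Battery connected ⇒ V is held fixed. C₂ = 0.435 C₁ and Q = CV, so Q₂/Q₁ = C₂/C₁ = 0.435.
Q₂ = 0.435 × 1.01×10⁻¹⁰ = 4.37×10⁻¹¹ C.

Q ≈ 43.7 pC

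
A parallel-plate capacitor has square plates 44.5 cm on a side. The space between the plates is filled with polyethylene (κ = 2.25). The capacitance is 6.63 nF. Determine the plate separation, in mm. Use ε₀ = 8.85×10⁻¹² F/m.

A = (44.5 cm)² = 0.198 m².
d = κε₀A/C = 2.25 × 8.85×10⁻¹² × 0.198 / 6.63×10⁻⁹ = 5.95×10⁻⁴ m.

d ≈ 0.595 mm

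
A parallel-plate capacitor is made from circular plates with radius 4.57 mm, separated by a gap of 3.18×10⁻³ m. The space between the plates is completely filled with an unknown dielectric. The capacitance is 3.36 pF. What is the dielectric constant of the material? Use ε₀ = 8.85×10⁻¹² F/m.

A = π(4.57 mm)² = 6.56×10⁻⁵ m².
κ = Cd/(ε₀A) = 3.36×10⁻¹² × 3.18×10⁻³ / (8.85×10⁻¹² × 6.56×10⁻⁵) = 18.4.

18.4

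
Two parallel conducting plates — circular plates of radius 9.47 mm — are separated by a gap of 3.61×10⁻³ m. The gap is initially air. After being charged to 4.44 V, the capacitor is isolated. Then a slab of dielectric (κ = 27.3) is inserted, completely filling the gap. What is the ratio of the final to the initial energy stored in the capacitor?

Isolated ⇒ Q is held fixed.
C₂ = 27.3 C₁ and U = Q²/(2C), so U₂/U₁ = C₁/C₂ = 0.0366.

U₂/U₁ ≈ 0.0366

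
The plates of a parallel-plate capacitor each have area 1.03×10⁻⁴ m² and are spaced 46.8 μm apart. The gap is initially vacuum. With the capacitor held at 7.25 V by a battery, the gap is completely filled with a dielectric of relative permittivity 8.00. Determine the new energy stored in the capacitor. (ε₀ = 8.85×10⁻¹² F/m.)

Initially C₁ = ε₀A/d = 8.85×10⁻¹² × 1.03×10⁻⁴ / 4.68×10⁻⁵ = 1.95×10⁻¹¹ F.
U₁ = 5.12×10⁻¹⁰ J.
Battery connected ⇒ V is held fixed. C₂ = 8.00 C₁ and U = ½CV², so U₂/U₁ = C₂/C₁ = 8.00.
U₂ = 8.00 × 5.12×10⁻¹⁰ = 4.10×10⁻⁹ J.

4.10 nJ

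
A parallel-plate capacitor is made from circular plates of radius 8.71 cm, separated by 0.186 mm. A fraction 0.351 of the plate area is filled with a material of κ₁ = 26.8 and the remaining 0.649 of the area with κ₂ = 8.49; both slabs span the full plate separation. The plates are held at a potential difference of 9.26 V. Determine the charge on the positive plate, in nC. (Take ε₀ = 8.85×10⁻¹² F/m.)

A = π(8.71 cm)² = 2.38×10⁻² m².
Side-by-side slabs ⇒ two capacitors in parallel, each spanning the full gap.
C₁ = κ₁ε₀A₁/d = 26.8 × 8.85×10⁻¹² × 8.37×10⁻³ / 1.86×10⁻⁴ = 1.07×10⁻⁸ F.
C₂ = κ₂ε₀A₂/d = 8.49 × 8.85×10⁻¹² × 1.55×10⁻² / 1.86×10⁻⁴ = 6.25×10⁻⁹ F.
C = C₁ + C₂ = 1.69×10⁻⁸ F.
Q = CV = 1.69×10⁻⁸ × 9.26 = 1.57×10⁻⁷ C.

Q ≈ 157 nC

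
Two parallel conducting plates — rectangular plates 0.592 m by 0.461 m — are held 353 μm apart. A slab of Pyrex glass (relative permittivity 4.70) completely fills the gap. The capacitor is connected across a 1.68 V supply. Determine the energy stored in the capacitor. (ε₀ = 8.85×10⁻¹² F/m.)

45.4 nJ

A = 0.592 × 0.461 m² = 0.273 m².
C = κε₀A/d = 4.70 × 8.85×10⁻¹² × 0.273 / 3.53×10⁻⁴ = 3.22×10⁻⁸ F.
U = ½CV² = ½ × 3.22×10⁻⁸ × (1.68)² = 4.54×10⁻⁸ J.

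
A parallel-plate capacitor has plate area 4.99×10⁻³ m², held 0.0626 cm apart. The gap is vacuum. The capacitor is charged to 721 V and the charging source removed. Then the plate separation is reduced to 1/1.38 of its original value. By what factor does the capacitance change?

C = ε₀A/d scales as 1/d, so C₂/C₁ = d₁/d₂ = 1.38.

C₂/C₁ ≈ 1.38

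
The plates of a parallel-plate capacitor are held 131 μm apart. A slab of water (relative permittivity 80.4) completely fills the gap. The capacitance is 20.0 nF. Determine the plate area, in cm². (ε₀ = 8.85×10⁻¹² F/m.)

A = Cd/(κε₀) = 2.00×10⁻⁸ × 1.31×10⁻⁴ / (80.4 × 8.85×10⁻¹²) = 3.68×10⁻³ m².

36.8 cm²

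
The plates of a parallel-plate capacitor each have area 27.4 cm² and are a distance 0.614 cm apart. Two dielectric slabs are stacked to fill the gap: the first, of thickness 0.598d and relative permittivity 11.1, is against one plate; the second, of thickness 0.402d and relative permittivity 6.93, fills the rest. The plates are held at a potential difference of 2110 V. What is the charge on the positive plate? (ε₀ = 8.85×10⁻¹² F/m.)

A = 27.4 cm² = 2.74×10⁻³ m².
Stacked slabs ⇒ two capacitors in series, each with the full plate area.
C₁ = κ₁ε₀A/d₁ = 11.1 × 8.85×10⁻¹² × 2.74×10⁻³ / 3.67×10⁻³ = 7.33×10⁻¹¹ F.
C₂ = κ₂ε₀A/d₂ = 6.93 × 8.85×10⁻¹² × 2.74×10⁻³ / 2.47×10⁻³ = 6.81×10⁻¹¹ F.
C = (1/C₁ + 1/C₂)⁻¹ = 3.53×10⁻¹¹ F.
Q = CV = 3.53×10⁻¹¹ × 2110 = 7.45×10⁻⁸ C.

Q ≈ 74.5 nC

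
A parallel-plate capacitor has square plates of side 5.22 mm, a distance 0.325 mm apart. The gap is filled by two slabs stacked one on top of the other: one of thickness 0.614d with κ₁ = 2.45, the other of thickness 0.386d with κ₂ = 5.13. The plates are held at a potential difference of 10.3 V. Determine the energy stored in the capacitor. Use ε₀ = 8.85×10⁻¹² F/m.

A = (5.22 mm)² = 2.72×10⁻⁵ m².
Stacked slabs ⇒ two capacitors in series, each with the full plate area.
C₁ = κ₁ε₀A/d₁ = 2.45 × 8.85×10⁻¹² × 2.72×10⁻⁵ / 2.00×10⁻⁴ = 2.96×10⁻¹² F.
C₂ = κ₂ε₀A/d₂ = 5.13 × 8.85×10⁻¹² × 2.72×10⁻⁵ / 1.25×10⁻⁴ = 9.86×10⁻¹² F.
C = (1/C₁ + 1/C₂)⁻¹ = 2.28×10⁻¹² F.
U = ½CV² = ½ × 2.28×10⁻¹² × (10.3)² = 1.21×10⁻¹⁰ J.

121 pJ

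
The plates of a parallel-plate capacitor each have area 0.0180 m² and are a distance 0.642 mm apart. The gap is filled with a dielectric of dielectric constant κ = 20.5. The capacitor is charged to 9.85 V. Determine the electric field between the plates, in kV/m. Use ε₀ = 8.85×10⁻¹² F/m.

E ≈ 15.3 kV/m

E = V/d = 9.85 / 6.42×10⁻⁴ = 1.53×10⁴ V/m.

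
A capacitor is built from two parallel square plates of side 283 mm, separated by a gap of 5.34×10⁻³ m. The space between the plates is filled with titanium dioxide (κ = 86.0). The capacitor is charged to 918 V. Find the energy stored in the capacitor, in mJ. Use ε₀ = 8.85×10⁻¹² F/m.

A = (283 mm)² = 8.01×10⁻² m².
C = κε₀A/d = 86.0 × 8.85×10⁻¹² × 8.01×10⁻² / 5.34×10⁻³ = 1.14×10⁻⁸ F.
U = ½CV² = ½ × 1.14×10⁻⁸ × (918)² = 4.81×10⁻³ J.

U ≈ 4.81 mJ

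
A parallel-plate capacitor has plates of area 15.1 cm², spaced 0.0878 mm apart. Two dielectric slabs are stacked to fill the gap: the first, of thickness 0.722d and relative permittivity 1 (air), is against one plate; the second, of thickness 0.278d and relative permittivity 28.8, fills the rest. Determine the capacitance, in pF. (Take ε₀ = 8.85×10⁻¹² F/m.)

A = 15.1 cm² = 1.51×10⁻³ m².
Stacked slabs ⇒ two capacitors in series, each with the full plate area.
C₁ = κ₁ε₀A/d₁ = 1.00 × 8.85×10⁻¹² × 1.51×10⁻³ / 6.34×10⁻⁵ = 2.11×10⁻¹⁰ F.
C₂ = κ₂ε₀A/d₂ = 28.8 × 8.85×10⁻¹² × 1.51×10⁻³ / 2.44×10⁻⁵ = 1.58×10⁻⁸ F.
C = (1/C₁ + 1/C₂)⁻¹ = 2.08×10⁻¹⁰ F.

208 pF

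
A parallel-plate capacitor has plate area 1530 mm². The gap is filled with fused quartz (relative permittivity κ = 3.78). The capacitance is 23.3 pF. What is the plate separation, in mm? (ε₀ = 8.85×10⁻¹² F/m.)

d ≈ 2.20 mm

A = 1530 mm² = 1.53×10⁻³ m².
d = κε₀A/C = 3.78 × 8.85×10⁻¹² × 1.53×10⁻³ / 2.33×10⁻¹¹ = 2.20×10⁻³ m.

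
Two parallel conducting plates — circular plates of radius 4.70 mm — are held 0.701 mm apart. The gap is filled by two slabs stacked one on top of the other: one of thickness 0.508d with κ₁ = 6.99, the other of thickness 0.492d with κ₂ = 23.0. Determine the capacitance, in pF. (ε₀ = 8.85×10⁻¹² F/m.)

C ≈ 9.31 pF

A = π(4.70 mm)² = 6.94×10⁻⁵ m².
Stacked slabs ⇒ two capacitors in series, each with the full plate area.
C₁ = κ₁ε₀A/d₁ = 6.99 × 8.85×10⁻¹² × 6.94×10⁻⁵ / 3.56×10⁻⁴ = 1.21×10⁻¹¹ F.
C₂ = κ₂ε₀A/d₂ = 23.0 × 8.85×10⁻¹² × 6.94×10⁻⁵ / 3.45×10⁻⁴ = 4.10×10⁻¹¹ F.
C = (1/C₁ + 1/C₂)⁻¹ = 9.31×10⁻¹² F.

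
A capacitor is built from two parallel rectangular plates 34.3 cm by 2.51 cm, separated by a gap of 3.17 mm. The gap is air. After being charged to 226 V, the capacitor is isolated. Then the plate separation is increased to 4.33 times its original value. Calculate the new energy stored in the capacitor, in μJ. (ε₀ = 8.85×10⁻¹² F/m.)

A = 34.3 × 2.51 cm² = 8.61×10⁻³ m².
Initially C₁ = ε₀A/d = 8.85×10⁻¹² × 8.61×10⁻³ / 3.17×10⁻³ = 2.40×10⁻¹¹ F.
U₁ = 6.14×10⁻⁷ J.
Isolated ⇒ Q is held fixed. C₂ = 0.231 C₁ and U = Q²/(2C), so U₂/U₁ = C₁/C₂ = 4.33.
U₂ = 4.33 × 6.14×10⁻⁷ = 2.66×10⁻⁶ J.

U ≈ 2.66 μJ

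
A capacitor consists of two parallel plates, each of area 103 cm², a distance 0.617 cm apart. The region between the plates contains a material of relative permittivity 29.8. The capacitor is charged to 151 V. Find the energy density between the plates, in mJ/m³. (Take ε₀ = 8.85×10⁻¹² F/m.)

E = V/d = 151 / 6.17×10⁻³ = 2.45×10⁴ V/m.
u = ½κε₀E² = ½ × 29.8 × 8.85×10⁻¹² × (2.45×10⁴)² = 7.90×10⁻² J/m³.

79.0 mJ/m³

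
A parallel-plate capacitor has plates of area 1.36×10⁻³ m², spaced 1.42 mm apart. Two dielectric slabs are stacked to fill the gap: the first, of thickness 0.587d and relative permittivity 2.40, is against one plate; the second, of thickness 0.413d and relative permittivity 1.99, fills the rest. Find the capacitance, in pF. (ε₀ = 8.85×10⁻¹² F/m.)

Stacked slabs ⇒ two capacitors in series, each with the full plate area.
C₁ = κ₁ε₀A/d₁ = 2.40 × 8.85×10⁻¹² × 1.36×10⁻³ / 8.34×10⁻⁴ = 3.47×10⁻¹¹ F.
C₂ = κ₂ε₀A/d₂ = 1.99 × 8.85×10⁻¹² × 1.36×10⁻³ / 5.86×10⁻⁴ = 4.08×10⁻¹¹ F.
C = (1/C₁ + 1/C₂)⁻¹ = 1.87×10⁻¹¹ F.

C ≈ 18.7 pF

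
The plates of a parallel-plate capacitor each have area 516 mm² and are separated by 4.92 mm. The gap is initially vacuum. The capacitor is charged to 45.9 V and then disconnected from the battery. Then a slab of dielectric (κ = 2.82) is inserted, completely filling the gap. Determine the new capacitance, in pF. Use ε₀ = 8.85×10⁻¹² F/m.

A = 516 mm² = 5.16×10⁻⁴ m².
Initially C₁ = ε₀A/d = 8.85×10⁻¹² × 5.16×10⁻⁴ / 4.92×10⁻³ = 9.28×10⁻¹³ F.
C = κε₀A/d scales with κ, so C₂/C₁ = κ = 2.82.
C₂ = 2.82 × 9.28×10⁻¹³ = 2.62×10⁻¹² F.

C ≈ 2.62 pF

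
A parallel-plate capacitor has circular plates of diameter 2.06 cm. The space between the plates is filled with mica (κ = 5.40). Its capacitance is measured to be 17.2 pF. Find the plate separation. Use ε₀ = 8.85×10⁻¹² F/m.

A = π(2.06/2 cm)² = 3.33×10⁻⁴ m².
d = κε₀A/C = 5.40 × 8.85×10⁻¹² × 3.33×10⁻⁴ / 1.72×10⁻¹¹ = 9.26×10⁻⁴ m.

d ≈ 0.926 mm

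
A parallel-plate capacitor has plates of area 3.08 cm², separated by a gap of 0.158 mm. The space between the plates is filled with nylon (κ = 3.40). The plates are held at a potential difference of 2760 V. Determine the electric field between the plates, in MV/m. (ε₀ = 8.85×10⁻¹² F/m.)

E ≈ 17.5 MV/m

E = V/d = 2760 / 1.58×10⁻⁴ = 1.75×10⁷ V/m.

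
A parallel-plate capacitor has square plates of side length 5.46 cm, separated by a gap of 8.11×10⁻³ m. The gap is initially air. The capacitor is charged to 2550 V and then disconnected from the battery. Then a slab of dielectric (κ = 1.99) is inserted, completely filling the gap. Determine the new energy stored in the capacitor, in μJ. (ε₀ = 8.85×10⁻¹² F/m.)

A = (5.46 cm)² = 2.98×10⁻³ m².
Initially C₁ = ε₀A/d = 8.85×10⁻¹² × 2.98×10⁻³ / 8.11×10⁻³ = 3.25×10⁻¹² F.
U₁ = 1.06×10⁻⁵ J.
Isolated ⇒ Q is held fixed. C₂ = 1.99 C₁ and U = Q²/(2C), so U₂/U₁ = C₁/C₂ = 0.503.
U₂ = 0.503 × 1.06×10⁻⁵ = 5.32×10⁻⁶ J.

5.32 μJ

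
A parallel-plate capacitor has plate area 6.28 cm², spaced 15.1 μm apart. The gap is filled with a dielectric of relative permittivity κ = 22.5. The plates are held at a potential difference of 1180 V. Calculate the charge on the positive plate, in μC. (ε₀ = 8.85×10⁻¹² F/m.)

A = 6.28 cm² = 6.28×10⁻⁴ m².
C = κε₀A/d = 22.5 × 8.85×10⁻¹² × 6.28×10⁻⁴ / 1.51×10⁻⁵ = 8.28×10⁻⁹ F.
Q = CV = 8.28×10⁻⁹ × 1180 = 9.77×10⁻⁶ C.

9.77 μC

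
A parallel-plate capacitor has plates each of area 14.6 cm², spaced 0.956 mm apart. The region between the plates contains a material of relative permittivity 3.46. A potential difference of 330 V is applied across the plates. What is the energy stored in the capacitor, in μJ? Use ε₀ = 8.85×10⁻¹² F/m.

A = 14.6 cm² = 1.46×10⁻³ m².
C = κε₀A/d = 3.46 × 8.85×10⁻¹² × 1.46×10⁻³ / 9.56×10⁻⁴ = 4.68×10⁻¹¹ F.
U = ½CV² = ½ × 4.68×10⁻¹¹ × (330)² = 2.55×10⁻⁶ J.

U ≈ 2.55 μJ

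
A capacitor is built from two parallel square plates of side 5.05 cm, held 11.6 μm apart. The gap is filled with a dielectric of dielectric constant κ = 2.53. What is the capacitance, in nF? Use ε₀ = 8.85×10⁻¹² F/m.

A = (5.05 cm)² = 2.55×10⁻³ m².
C = κε₀A/d = 2.53 × 8.85×10⁻¹² × 2.55×10⁻³ / 1.16×10⁻⁵ = 4.92×10⁻⁹ F.

4.92 nF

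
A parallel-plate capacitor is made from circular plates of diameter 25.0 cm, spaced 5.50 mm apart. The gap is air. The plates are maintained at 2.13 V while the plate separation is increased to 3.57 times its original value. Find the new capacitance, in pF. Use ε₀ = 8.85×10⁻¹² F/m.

A = π(25.0/2 cm)² = 4.91×10⁻² m².
Initially C₁ = ε₀A/d = 8.85×10⁻¹² × 4.91×10⁻² / 5.50×10⁻³ = 7.90×10⁻¹¹ F.
C = ε₀A/d scales as 1/d, so C₂/C₁ = d₁/d₂ = 1/3.57 = 0.280.
C₂ = 0.280 × 7.90×10⁻¹¹ = 2.21×10⁻¹¹ F.

22.1 pF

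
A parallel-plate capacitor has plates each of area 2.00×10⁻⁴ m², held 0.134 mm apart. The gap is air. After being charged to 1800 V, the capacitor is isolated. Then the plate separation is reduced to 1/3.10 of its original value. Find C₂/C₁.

C = ε₀A/d scales as 1/d, so C₂/C₁ = d₁/d₂ = 3.10.

C₂/C₁ ≈ 3.10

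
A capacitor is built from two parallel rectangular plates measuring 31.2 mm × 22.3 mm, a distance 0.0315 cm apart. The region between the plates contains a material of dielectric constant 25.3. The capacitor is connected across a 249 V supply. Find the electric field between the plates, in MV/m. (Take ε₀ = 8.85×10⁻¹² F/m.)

0.790 MV/m

E = V/d = 249 / 3.15×10⁻⁴ = 7.90×10⁵ V/m.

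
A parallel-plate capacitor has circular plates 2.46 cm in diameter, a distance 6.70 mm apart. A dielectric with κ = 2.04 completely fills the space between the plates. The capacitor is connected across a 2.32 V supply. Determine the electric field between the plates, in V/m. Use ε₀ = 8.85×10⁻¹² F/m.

E = V/d = 2.32 / 6.70×10⁻³ = 3.46×10² V/m.

346 V/m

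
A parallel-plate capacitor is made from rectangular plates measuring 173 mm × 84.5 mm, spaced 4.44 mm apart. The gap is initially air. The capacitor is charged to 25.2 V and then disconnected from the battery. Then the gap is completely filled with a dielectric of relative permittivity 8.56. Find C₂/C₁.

8.56

C = κε₀A/d scales with κ, so C₂/C₁ = κ = 8.56.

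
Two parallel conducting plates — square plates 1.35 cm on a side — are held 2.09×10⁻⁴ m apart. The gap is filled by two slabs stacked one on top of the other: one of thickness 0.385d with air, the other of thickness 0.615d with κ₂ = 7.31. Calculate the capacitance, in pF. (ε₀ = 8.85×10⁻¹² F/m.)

16.5 pF

A = (1.35 cm)² = 1.82×10⁻⁴ m².
Stacked slabs ⇒ two capacitors in series, each with the full plate area.
C₁ = κ₁ε₀A/d₁ = 1.00 × 8.85×10⁻¹² × 1.82×10⁻⁴ / 8.05×10⁻⁵ = 2.00×10⁻¹¹ F.
C₂ = κ₂ε₀A/d₂ = 7.31 × 8.85×10⁻¹² × 1.82×10⁻⁴ / 1.29×10⁻⁴ = 9.17×10⁻¹¹ F.
C = (1/C₁ + 1/C₂)⁻¹ = 1.65×10⁻¹¹ F.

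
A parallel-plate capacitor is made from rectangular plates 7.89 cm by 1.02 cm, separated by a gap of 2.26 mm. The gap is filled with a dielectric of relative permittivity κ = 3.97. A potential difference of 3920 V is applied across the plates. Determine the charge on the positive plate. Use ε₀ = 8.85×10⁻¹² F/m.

Q ≈ 49.0 nC

A = 7.89 × 1.02 cm² = 8.05×10⁻⁴ m².
C = κε₀A/d = 3.97 × 8.85×10⁻¹² × 8.05×10⁻⁴ / 2.26×10⁻³ = 1.25×10⁻¹¹ F.
Q = CV = 1.25×10⁻¹¹ × 3920 = 4.90×10⁻⁸ C.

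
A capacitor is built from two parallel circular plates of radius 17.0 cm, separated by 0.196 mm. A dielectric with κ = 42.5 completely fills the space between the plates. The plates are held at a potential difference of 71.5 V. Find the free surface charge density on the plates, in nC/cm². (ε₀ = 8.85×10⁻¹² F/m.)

13.7 nC/cm²

A = π(17.0 cm)² = 9.08×10⁻² m².
C = κε₀A/d = 42.5 × 8.85×10⁻¹² × 9.08×10⁻² / 1.96×10⁻⁴ = 1.74×10⁻⁷ F.
σ = Q/A = CV/A = 1.74×10⁻⁷ × 71.5 / 9.08×10⁻² = 1.37×10⁻⁴ C/m².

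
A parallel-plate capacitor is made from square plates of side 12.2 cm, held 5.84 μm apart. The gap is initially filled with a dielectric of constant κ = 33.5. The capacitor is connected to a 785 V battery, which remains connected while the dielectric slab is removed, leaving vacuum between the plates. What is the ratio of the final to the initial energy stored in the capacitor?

Battery connected ⇒ V is held fixed.
C₂ = 0.0299 C₁ and U = ½CV², so U₂/U₁ = C₂/C₁ = 0.0299.

U₂/U₁ ≈ 0.0299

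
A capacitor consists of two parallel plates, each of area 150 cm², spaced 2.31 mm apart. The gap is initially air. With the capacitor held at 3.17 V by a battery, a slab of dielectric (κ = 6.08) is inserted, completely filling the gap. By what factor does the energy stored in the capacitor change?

Battery connected ⇒ V is held fixed.
C₂ = 6.08 C₁ and U = ½CV², so U₂/U₁ = C₂/C₁ = 6.08.

U₂/U₁ ≈ 6.08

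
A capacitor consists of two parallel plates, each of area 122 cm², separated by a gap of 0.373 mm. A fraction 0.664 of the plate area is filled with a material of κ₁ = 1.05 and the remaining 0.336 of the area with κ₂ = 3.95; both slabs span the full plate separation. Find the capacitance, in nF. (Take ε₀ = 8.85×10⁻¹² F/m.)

A = 122 cm² = 1.22×10⁻² m².
Side-by-side slabs ⇒ two capacitors in parallel, each spanning the full gap.
C₁ = κ₁ε₀A₁/d = 1.05 × 8.85×10⁻¹² × 8.10×10⁻³ / 3.73×10⁻⁴ = 2.02×10⁻¹⁰ F.
C₂ = κ₂ε₀A₂/d = 3.95 × 8.85×10⁻¹² × 4.10×10⁻³ / 3.73×10⁻⁴ = 3.84×10⁻¹⁰ F.
C = C₁ + C₂ = 5.86×10⁻¹⁰ F.

C ≈ 0.586 nF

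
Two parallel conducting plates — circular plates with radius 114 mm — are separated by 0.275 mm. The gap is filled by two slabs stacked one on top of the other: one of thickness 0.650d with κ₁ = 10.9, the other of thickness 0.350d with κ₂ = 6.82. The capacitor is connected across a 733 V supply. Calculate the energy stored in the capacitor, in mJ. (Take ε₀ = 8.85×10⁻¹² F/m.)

3.18 mJ

A = π(114 mm)² = 4.08×10⁻² m².
Stacked slabs ⇒ two capacitors in series, each with the full plate area.
C₁ = κ₁ε₀A/d₁ = 10.9 × 8.85×10⁻¹² × 4.08×10⁻² / 1.79×10⁻⁴ = 2.20×10⁻⁸ F.
C₂ = κ₂ε₀A/d₂ = 6.82 × 8.85×10⁻¹² × 4.08×10⁻² / 9.62×10⁻⁵ = 2.56×10⁻⁸ F.
C = (1/C₁ + 1/C₂)⁻¹ = 1.18×10⁻⁸ F.
U = ½CV² = ½ × 1.18×10⁻⁸ × (733)² = 3.18×10⁻³ J.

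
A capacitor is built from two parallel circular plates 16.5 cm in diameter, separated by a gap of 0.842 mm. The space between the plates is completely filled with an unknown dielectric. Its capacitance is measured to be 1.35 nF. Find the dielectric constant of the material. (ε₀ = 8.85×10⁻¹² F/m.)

κ ≈ 6.01

A = π(16.5/2 cm)² = 2.14×10⁻² m².
κ = Cd/(ε₀A) = 1.35×10⁻⁹ × 8.42×10⁻⁴ / (8.85×10⁻¹² × 2.14×10⁻²) = 6.01.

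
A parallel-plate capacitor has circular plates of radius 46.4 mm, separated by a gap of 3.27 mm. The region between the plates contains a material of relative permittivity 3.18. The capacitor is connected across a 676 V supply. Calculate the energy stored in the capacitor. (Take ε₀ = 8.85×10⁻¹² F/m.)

A = π(46.4 mm)² = 6.76×10⁻³ m².
C = κε₀A/d = 3.18 × 8.85×10⁻¹² × 6.76×10⁻³ / 3.27×10⁻³ = 5.82×10⁻¹¹ F.
U = ½CV² = ½ × 5.82×10⁻¹¹ × (676)² = 1.33×10⁻⁵ J.

13.3 μJ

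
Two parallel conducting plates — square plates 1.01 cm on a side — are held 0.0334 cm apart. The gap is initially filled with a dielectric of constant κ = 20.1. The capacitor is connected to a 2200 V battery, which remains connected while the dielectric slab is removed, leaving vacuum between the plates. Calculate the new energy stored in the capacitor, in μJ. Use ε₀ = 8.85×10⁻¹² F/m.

6.54 μJ

A = (1.01 cm)² = 1.02×10⁻⁴ m².
Initially C₁ = κε₀A/d = 20.1 × 8.85×10⁻¹² × 1.02×10⁻⁴ / 3.34×10⁻⁴ = 5.43×10⁻¹¹ F.
U₁ = 1.31×10⁻⁴ J.
Battery connected ⇒ V is held fixed. C₂ = 0.0498 C₁ and U = ½CV², so U₂/U₁ = C₂/C₁ = 0.0498.
U₂ = 0.0498 × 1.31×10⁻⁴ = 6.54×10⁻⁶ J.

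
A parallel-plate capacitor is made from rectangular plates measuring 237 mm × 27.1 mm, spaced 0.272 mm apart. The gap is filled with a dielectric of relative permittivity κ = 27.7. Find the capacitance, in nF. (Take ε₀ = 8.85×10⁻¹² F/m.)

A = 237 × 27.1 mm² = 6.42×10⁻³ m².
C = κε₀A/d = 27.7 × 8.85×10⁻¹² × 6.42×10⁻³ / 2.72×10⁻⁴ = 5.79×10⁻⁹ F.

C ≈ 5.79 nF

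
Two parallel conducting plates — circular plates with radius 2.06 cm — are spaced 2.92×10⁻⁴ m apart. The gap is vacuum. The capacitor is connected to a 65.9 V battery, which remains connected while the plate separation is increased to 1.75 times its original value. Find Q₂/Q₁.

Battery connected ⇒ V is held fixed.
C₂ = 0.571 C₁ and Q = CV, so Q₂/Q₁ = C₂/C₁ = 0.571.

Q₂/Q₁ ≈ 0.571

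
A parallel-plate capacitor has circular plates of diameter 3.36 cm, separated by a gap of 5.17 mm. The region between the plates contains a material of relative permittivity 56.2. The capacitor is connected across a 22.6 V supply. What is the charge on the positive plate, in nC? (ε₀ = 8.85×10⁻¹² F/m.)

A = π(3.36/2 cm)² = 8.87×10⁻⁴ m².
C = κε₀A/d = 56.2 × 8.85×10⁻¹² × 8.87×10⁻⁴ / 5.17×10⁻³ = 8.53×10⁻¹¹ F.
Q = CV = 8.53×10⁻¹¹ × 22.6 = 1.93×10⁻⁹ C.

1.93 nC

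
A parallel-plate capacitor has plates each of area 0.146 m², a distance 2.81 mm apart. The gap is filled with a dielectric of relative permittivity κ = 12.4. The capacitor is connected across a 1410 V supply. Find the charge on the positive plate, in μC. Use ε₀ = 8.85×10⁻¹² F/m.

C = κε₀A/d = 12.4 × 8.85×10⁻¹² × 0.146 / 2.81×10⁻³ = 5.70×10⁻⁹ F.
Q = CV = 5.70×10⁻⁹ × 1410 = 8.04×10⁻⁶ C.

Q ≈ 8.04 μC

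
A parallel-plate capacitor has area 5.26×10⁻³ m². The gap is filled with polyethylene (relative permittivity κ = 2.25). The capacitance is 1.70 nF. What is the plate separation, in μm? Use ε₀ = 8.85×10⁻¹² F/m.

d = κε₀A/C = 2.25 × 8.85×10⁻¹² × 5.26×10⁻³ / 1.70×10⁻⁹ = 6.16×10⁻⁵ m.

d ≈ 61.6 μm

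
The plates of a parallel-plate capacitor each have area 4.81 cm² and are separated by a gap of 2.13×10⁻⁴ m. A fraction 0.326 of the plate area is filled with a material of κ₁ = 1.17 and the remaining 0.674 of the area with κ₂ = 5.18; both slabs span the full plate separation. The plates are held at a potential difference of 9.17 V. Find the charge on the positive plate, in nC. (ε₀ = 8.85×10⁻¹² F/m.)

Q ≈ 0.710 nC

A = 4.81 cm² = 4.81×10⁻⁴ m².
Side-by-side slabs ⇒ two capacitors in parallel, each spanning the full gap.
C₁ = κ₁ε₀A₁/d = 1.17 × 8.85×10⁻¹² × 1.57×10⁻⁴ / 2.13×10⁻⁴ = 7.62×10⁻¹² F.
C₂ = κ₂ε₀A₂/d = 5.18 × 8.85×10⁻¹² × 3.24×10⁻⁴ / 2.13×10⁻⁴ = 6.98×10⁻¹¹ F.
C = C₁ + C₂ = 7.74×10⁻¹¹ F.
Q = CV = 7.74×10⁻¹¹ × 9.17 = 7.10×10⁻¹⁰ C.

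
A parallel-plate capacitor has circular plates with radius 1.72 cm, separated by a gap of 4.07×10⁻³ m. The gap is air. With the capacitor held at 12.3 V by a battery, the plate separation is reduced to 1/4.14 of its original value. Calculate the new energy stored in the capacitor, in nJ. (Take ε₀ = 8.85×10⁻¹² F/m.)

0.633 nJ

A = π(1.72 cm)² = 9.29×10⁻⁴ m².
Initially C₁ = ε₀A/d = 8.85×10⁻¹² × 9.29×10⁻⁴ / 4.07×10⁻³ = 2.02×10⁻¹² F.
U₁ = 1.53×10⁻¹⁰ J.
Battery connected ⇒ V is held fixed. C₂ = 4.14 C₁ and U = ½CV², so U₂/U₁ = C₂/C₁ = 4.14.
U₂ = 4.14 × 1.53×10⁻¹⁰ = 6.33×10⁻¹⁰ J.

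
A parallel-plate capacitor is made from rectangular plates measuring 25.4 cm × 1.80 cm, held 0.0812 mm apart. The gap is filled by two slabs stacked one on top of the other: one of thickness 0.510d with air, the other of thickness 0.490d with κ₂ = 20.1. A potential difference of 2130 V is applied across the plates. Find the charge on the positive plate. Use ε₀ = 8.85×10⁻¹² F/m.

A = 25.4 × 1.80 cm² = 4.57×10⁻³ m².
Stacked slabs ⇒ two capacitors in series, each with the full plate area.
C₁ = κ₁ε₀A/d₁ = 1.00 × 8.85×10⁻¹² × 4.57×10⁻³ / 4.14×10⁻⁵ = 9.77×10⁻¹⁰ F.
C₂ = κ₂ε₀A/d₂ = 20.1 × 8.85×10⁻¹² × 4.57×10⁻³ / 3.98×10⁻⁵ = 2.04×10⁻⁸ F.
C = (1/C₁ + 1/C₂)⁻¹ = 9.32×10⁻¹⁰ F.
Q = CV = 9.32×10⁻¹⁰ × 2130 = 1.99×10⁻⁶ C.

Q ≈ 1.99 μC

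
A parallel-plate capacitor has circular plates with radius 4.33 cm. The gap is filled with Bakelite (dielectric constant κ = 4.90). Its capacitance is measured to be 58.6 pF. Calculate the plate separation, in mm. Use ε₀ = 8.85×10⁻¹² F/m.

A = π(4.33 cm)² = 5.89×10⁻³ m².
d = κε₀A/C = 4.90 × 8.85×10⁻¹² × 5.89×10⁻³ / 5.86×10⁻¹¹ = 4.36×10⁻³ m.

4.36 mm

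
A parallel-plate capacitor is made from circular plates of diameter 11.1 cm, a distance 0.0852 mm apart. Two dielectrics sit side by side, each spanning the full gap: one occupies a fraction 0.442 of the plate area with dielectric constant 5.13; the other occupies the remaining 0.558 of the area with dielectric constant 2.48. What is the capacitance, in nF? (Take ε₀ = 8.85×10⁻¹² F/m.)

3.67 nF

A = π(11.1/2 cm)² = 9.68×10⁻³ m².
Side-by-side slabs ⇒ two capacitors in parallel, each spanning the full gap.
C₁ = κ₁ε₀A₁/d = 5.13 × 8.85×10⁻¹² × 4.28×10⁻³ / 8.52×10⁻⁵ = 2.28×10⁻⁹ F.
C₂ = κ₂ε₀A₂/d = 2.48 × 8.85×10⁻¹² × 5.40×10⁻³ / 8.52×10⁻⁵ = 1.39×10⁻⁹ F.
C = C₁ + C₂ = 3.67×10⁻⁹ F.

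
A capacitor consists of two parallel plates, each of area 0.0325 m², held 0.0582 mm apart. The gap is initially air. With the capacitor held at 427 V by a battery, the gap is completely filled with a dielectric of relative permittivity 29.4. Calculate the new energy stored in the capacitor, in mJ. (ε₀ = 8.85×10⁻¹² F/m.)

U ≈ 13.2 mJ

Initially C₁ = ε₀A/d = 8.85×10⁻¹² × 3.25×10⁻² / 5.82×10⁻⁵ = 4.94×10⁻⁹ F.
U₁ = 4.51×10⁻⁴ J.
Battery connected ⇒ V is held fixed. C₂ = 29.4 C₁ and U = ½CV², so U₂/U₁ = C₂/C₁ = 29.4.
U₂ = 29.4 × 4.51×10⁻⁴ = 1.32×10⁻² J.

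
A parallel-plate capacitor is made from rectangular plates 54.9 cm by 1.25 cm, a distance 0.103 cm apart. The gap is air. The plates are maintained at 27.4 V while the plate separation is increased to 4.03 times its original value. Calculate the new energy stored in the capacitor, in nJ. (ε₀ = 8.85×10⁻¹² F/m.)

A = 54.9 × 1.25 cm² = 6.86×10⁻³ m².
Initially C₁ = ε₀A/d = 8.85×10⁻¹² × 6.86×10⁻³ / 1.03×10⁻³ = 5.90×10⁻¹¹ F.
U₁ = 2.21×10⁻⁸ J.
Battery connected ⇒ V is held fixed. C₂ = 0.248 C₁ and U = ½CV², so U₂/U₁ = C₂/C₁ = 0.248.
U₂ = 0.248 × 2.21×10⁻⁸ = 5.49×10⁻⁹ J.

5.49 nJ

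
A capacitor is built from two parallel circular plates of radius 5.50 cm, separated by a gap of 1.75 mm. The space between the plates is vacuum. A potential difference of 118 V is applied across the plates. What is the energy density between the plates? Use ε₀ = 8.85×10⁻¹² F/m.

u ≈ 20.1 mJ/m³

E = V/d = 118 / 1.75×10⁻³ = 6.74×10⁴ V/m.
u = ½ε₀E² = ½ × 8.85×10⁻¹² × (6.74×10⁴)² = 2.01×10⁻² J/m³.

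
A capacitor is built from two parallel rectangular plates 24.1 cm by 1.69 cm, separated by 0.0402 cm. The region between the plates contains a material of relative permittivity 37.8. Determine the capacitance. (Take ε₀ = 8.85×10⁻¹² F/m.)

C ≈ 3.39 nF

A = 24.1 × 1.69 cm² = 4.07×10⁻³ m².
C = κε₀A/d = 37.8 × 8.85×10⁻¹² × 4.07×10⁻³ / 4.02×10⁻⁴ = 3.39×10⁻⁹ F.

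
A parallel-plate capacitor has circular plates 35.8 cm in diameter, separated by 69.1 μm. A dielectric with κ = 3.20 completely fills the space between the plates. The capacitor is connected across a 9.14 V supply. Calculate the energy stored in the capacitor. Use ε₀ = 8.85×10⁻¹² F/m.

A = π(35.8/2 cm)² = 0.101 m².
C = κε₀A/d = 3.20 × 8.85×10⁻¹² × 0.101 / 6.91×10⁻⁵ = 4.13×10⁻⁸ F.
U = ½CV² = ½ × 4.13×10⁻⁸ × (9.14)² = 1.72×10⁻⁶ J.

1.72 μJ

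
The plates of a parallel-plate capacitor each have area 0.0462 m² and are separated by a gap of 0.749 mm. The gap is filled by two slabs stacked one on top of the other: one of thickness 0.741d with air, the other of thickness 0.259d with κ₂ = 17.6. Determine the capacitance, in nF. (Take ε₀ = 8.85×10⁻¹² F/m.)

Stacked slabs ⇒ two capacitors in series, each with the full plate area.
C₁ = κ₁ε₀A/d₁ = 1.00 × 8.85×10⁻¹² × 4.62×10⁻² / 5.55×10⁻⁴ = 7.37×10⁻¹⁰ F.
C₂ = κ₂ε₀A/d₂ = 17.6 × 8.85×10⁻¹² × 4.62×10⁻² / 1.94×10⁻⁴ = 3.71×10⁻⁸ F.
C = (1/C₁ + 1/C₂)⁻¹ = 7.22×10⁻¹⁰ F.

C ≈ 0.722 nF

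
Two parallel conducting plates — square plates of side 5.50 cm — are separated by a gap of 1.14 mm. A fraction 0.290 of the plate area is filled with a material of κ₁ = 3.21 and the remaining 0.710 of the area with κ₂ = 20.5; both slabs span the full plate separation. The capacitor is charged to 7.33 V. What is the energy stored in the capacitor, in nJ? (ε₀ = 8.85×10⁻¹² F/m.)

9.77 nJ

A = (5.50 cm)² = 3.02×10⁻³ m².
Side-by-side slabs ⇒ two capacitors in parallel, each spanning the full gap.
C₁ = κ₁ε₀A₁/d = 3.21 × 8.85×10⁻¹² × 8.77×10⁻⁴ / 1.14×10⁻³ = 2.19×10⁻¹¹ F.
C₂ = κ₂ε₀A₂/d = 20.5 × 8.85×10⁻¹² × 2.15×10⁻³ / 1.14×10⁻³ = 3.42×10⁻¹⁰ F.
C = C₁ + C₂ = 3.64×10⁻¹⁰ F.
U = ½CV² = ½ × 3.64×10⁻¹⁰ × (7.33)² = 9.77×10⁻⁹ J.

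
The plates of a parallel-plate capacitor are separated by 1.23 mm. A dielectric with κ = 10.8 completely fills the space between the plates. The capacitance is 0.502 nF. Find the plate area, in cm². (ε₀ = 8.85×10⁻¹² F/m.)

64.6 cm²

A = Cd/(κε₀) = 5.02×10⁻¹⁰ × 1.23×10⁻³ / (10.8 × 8.85×10⁻¹²) = 6.46×10⁻³ m².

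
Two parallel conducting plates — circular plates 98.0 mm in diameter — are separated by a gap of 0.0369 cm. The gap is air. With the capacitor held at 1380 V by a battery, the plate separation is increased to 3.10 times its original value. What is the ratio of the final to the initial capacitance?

0.323

C = ε₀A/d scales as 1/d, so C₂/C₁ = d₁/d₂ = 1/3.10 = 0.323.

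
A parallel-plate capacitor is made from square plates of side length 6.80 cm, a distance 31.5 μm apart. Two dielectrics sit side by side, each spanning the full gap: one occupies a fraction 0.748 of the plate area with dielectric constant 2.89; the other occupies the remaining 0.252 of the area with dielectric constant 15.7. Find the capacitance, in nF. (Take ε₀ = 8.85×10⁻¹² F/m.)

A = (6.80 cm)² = 4.62×10⁻³ m².
Side-by-side slabs ⇒ two capacitors in parallel, each spanning the full gap.
C₁ = κ₁ε₀A₁/d = 2.89 × 8.85×10⁻¹² × 3.46×10⁻³ / 3.15×10⁻⁵ = 2.81×10⁻⁹ F.
C₂ = κ₂ε₀A₂/d = 15.7 × 8.85×10⁻¹² × 1.17×10⁻³ / 3.15×10⁻⁵ = 5.14×10⁻⁹ F.
C = C₁ + C₂ = 7.95×10⁻⁹ F.

C ≈ 7.95 nF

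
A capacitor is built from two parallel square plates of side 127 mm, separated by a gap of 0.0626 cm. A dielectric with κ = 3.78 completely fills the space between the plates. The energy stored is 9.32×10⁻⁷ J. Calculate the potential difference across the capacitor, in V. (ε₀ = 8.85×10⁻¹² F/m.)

A = (127 mm)² = 1.61×10⁻² m².
C = κε₀A/d = 3.78 × 8.85×10⁻¹² × 1.61×10⁻² / 6.26×10⁻⁴ = 8.62×10⁻¹⁰ F.
V = √(2U/C) = √(2 × 9.32×10⁻⁷ / 8.62×10⁻¹⁰) = 46.5 V.

V ≈ 46.5 V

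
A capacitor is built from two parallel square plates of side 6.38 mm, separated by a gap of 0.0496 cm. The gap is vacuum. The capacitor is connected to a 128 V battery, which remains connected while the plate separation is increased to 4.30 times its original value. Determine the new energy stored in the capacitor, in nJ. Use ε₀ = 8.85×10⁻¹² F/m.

U ≈ 1.38 nJ

A = (6.38 mm)² = 4.07×10⁻⁵ m².
Initially C₁ = ε₀A/d = 8.85×10⁻¹² × 4.07×10⁻⁵ / 4.96×10⁻⁴ = 7.26×10⁻¹³ F.
U₁ = 5.95×10⁻⁹ J.
Battery connected ⇒ V is held fixed. C₂ = 0.233 C₁ and U = ½CV², so U₂/U₁ = C₂/C₁ = 0.233.
U₂ = 0.233 × 5.95×10⁻⁹ = 1.38×10⁻⁹ J.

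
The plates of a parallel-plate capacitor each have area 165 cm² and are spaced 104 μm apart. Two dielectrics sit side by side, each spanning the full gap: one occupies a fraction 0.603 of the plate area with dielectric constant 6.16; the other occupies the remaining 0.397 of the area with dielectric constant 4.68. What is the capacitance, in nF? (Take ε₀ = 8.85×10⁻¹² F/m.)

C ≈ 7.82 nF

A = 165 cm² = 1.65×10⁻² m².
Side-by-side slabs ⇒ two capacitors in parallel, each spanning the full gap.
C₁ = κ₁ε₀A₁/d = 6.16 × 8.85×10⁻¹² × 9.95×10⁻³ / 1.04×10⁻⁴ = 5.22×10⁻⁹ F.
C₂ = κ₂ε₀A₂/d = 4.68 × 8.85×10⁻¹² × 6.55×10⁻³ / 1.04×10⁻⁴ = 2.61×10⁻⁹ F.
C = C₁ + C₂ = 7.82×10⁻⁹ F.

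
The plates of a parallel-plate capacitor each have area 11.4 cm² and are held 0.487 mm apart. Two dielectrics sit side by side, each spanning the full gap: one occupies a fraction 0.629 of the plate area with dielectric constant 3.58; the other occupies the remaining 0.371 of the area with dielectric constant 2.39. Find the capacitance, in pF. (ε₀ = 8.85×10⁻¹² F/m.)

65.0 pF

A = 11.4 cm² = 1.14×10⁻³ m².
Side-by-side slabs ⇒ two capacitors in parallel, each spanning the full gap.
C₁ = κ₁ε₀A₁/d = 3.58 × 8.85×10⁻¹² × 7.17×10⁻⁴ / 4.87×10⁻⁴ = 4.67×10⁻¹¹ F.
C₂ = κ₂ε₀A₂/d = 2.39 × 8.85×10⁻¹² × 4.23×10⁻⁴ / 4.87×10⁻⁴ = 1.84×10⁻¹¹ F.
C = C₁ + C₂ = 6.50×10⁻¹¹ F.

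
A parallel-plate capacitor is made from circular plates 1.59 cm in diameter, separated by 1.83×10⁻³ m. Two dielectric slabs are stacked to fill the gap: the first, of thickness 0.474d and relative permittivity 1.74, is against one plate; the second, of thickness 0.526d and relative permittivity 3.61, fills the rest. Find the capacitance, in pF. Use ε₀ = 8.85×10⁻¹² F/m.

2.30 pF

A = π(1.59/2 cm)² = 1.99×10⁻⁴ m².
Stacked slabs ⇒ two capacitors in series, each with the full plate area.
C₁ = κ₁ε₀A/d₁ = 1.74 × 8.85×10⁻¹² × 1.99×10⁻⁴ / 8.67×10⁻⁴ = 3.52×10⁻¹² F.
C₂ = κ₂ε₀A/d₂ = 3.61 × 8.85×10⁻¹² × 1.99×10⁻⁴ / 9.63×10⁻⁴ = 6.59×10⁻¹² F.
C = (1/C₁ + 1/C₂)⁻¹ = 2.30×10⁻¹² F.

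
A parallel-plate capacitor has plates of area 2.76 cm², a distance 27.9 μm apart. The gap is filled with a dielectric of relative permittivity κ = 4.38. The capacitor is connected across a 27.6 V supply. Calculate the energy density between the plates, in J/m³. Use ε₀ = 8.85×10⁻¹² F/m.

19.0 J/m³

E = V/d = 27.6 / 2.79×10⁻⁵ = 9.89×10⁵ V/m.
u = ½κε₀E² = ½ × 4.38 × 8.85×10⁻¹² × (9.89×10⁵)² = 19.0 J/m³.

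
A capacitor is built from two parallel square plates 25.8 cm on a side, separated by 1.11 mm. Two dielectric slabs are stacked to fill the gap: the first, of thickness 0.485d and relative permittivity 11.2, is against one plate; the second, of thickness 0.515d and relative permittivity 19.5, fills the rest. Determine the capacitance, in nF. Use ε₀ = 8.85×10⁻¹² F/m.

7.61 nF

A = (25.8 cm)² = 6.66×10⁻² m².
Stacked slabs ⇒ two capacitors in series, each with the full plate area.
C₁ = κ₁ε₀A/d₁ = 11.2 × 8.85×10⁻¹² × 6.66×10⁻² / 5.38×10⁻⁴ = 1.23×10⁻⁸ F.
C₂ = κ₂ε₀A/d₂ = 19.5 × 8.85×10⁻¹² × 6.66×10⁻² / 5.72×10⁻⁴ = 2.01×10⁻⁸ F.
C = (1/C₁ + 1/C₂)⁻¹ = 7.61×10⁻⁹ F.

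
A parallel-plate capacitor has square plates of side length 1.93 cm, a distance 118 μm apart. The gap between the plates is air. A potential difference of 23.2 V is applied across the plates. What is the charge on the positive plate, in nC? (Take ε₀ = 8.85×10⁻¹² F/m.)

Q ≈ 0.648 nC

A = (1.93 cm)² = 3.72×10⁻⁴ m².
C = ε₀A/d = 8.85×10⁻¹² × 3.72×10⁻⁴ / 1.18×10⁻⁴ = 2.79×10⁻¹¹ F.
Q = CV = 2.79×10⁻¹¹ × 23.2 = 6.48×10⁻¹⁰ C.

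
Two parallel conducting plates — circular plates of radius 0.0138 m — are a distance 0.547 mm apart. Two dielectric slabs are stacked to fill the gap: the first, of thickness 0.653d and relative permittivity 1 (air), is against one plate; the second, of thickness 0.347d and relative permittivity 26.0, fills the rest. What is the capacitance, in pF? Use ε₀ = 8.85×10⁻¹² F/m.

A = π(0.0138 m)² = 5.98×10⁻⁴ m².
Stacked slabs ⇒ two capacitors in series, each with the full plate area.
C₁ = κ₁ε₀A/d₁ = 1.00 × 8.85×10⁻¹² × 5.98×10⁻⁴ / 3.57×10⁻⁴ = 1.48×10⁻¹¹ F.
C₂ = κ₂ε₀A/d₂ = 26.0 × 8.85×10⁻¹² × 5.98×10⁻⁴ / 1.90×10⁻⁴ = 7.25×10⁻¹⁰ F.
C = (1/C₁ + 1/C₂)⁻¹ = 1.45×10⁻¹¹ F.

C ≈ 14.5 pF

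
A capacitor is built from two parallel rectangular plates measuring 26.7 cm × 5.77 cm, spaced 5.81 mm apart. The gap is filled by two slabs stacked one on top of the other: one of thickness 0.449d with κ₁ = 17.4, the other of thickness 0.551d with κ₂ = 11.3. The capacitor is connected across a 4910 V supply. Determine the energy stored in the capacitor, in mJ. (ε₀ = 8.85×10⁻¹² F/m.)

A = 26.7 × 5.77 cm² = 1.54×10⁻² m².
Stacked slabs ⇒ two capacitors in series, each with the full plate area.
C₁ = κ₁ε₀A/d₁ = 17.4 × 8.85×10⁻¹² × 1.54×10⁻² / 2.61×10⁻³ = 9.09×10⁻¹⁰ F.
C₂ = κ₂ε₀A/d₂ = 11.3 × 8.85×10⁻¹² × 1.54×10⁻² / 3.20×10⁻³ = 4.81×10⁻¹⁰ F.
C = (1/C₁ + 1/C₂)⁻¹ = 3.15×10⁻¹⁰ F.
U = ½CV² = ½ × 3.15×10⁻¹⁰ × (4910)² = 3.79×10⁻³ J.

U ≈ 3.79 mJ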